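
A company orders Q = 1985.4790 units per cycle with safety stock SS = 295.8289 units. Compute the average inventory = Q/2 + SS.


Q/2 = 992.7395
Avg = 992.7395 + 295.8289 = 1288.5684

1288.5684 units


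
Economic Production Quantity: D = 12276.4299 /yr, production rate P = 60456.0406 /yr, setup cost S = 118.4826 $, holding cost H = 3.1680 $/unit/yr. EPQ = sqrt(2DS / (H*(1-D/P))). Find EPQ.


1 - D/P = 1 - 0.2031 = 0.7969
H*(1-D/P) = 2.5247
2DS = 2909086.6665
EPQ = sqrt(1152253.1425) = 1073.4305

1073.4305 units


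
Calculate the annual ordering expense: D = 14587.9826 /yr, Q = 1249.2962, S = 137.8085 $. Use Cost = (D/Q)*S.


Number of orders = D/Q = 11.6770
Cost = 11.6770 * 137.8085 = 1609.1844

1609.1844 $/yr


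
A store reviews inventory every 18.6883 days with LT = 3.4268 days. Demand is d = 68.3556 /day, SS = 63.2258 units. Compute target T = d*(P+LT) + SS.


P + LT = 22.1151
d*(P+LT) = 68.3556 * 22.1151 = 1511.6909
T = 1511.6909 + 63.2258 = 1574.9167

1574.9167 units


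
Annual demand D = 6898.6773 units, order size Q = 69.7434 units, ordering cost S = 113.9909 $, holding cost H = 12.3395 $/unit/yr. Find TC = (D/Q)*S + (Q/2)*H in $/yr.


Ordering cost = D*S/Q = 11275.4244
Holding cost = Q*H/2 = 430.2993
TC = 11275.4244 + 430.2993 = 11705.7237

11705.7237 $/yr


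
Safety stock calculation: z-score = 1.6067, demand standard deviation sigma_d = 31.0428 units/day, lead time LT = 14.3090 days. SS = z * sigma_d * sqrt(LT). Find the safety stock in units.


sqrt(LT) = sqrt(14.3090) = 3.7827
SS = 1.6067 * 31.0428 * 3.7827 = 188.6689

188.6689 units


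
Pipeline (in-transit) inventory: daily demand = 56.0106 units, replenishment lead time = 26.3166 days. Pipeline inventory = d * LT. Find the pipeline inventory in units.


Pipeline = 56.0106 * 26.3166 = 1474.0086

1474.0086 units


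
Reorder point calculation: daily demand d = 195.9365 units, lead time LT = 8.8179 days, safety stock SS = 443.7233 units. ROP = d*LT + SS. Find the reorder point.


d*LT = 195.9365 * 8.8179 = 1727.7485
ROP = 1727.7485 + 443.7233 = 2171.4718

2171.4718 units


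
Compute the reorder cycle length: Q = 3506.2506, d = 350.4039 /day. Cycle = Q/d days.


Cycle = 3506.2506 / 350.4039 = 10.0063

10.0063 days


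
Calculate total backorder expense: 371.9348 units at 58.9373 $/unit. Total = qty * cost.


Total = 371.9348 * 58.9373 = 21920.8329

21920.8329 $


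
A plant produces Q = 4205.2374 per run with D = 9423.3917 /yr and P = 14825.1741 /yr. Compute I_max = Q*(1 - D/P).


D/P = 0.6356
1 - D/P = 0.3644
I_max = 4205.2374 * 0.3644 = 1532.2435

1532.2435 units


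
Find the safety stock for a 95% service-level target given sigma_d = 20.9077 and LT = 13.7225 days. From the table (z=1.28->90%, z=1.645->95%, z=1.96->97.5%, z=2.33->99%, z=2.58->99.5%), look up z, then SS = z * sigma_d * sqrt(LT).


From the table, SL = 95% corresponds to z = 1.645
sqrt(LT) = sqrt(13.7225) = 3.7044
SS = 1.645 * 20.9077 * 3.7044 = 127.4057

127.4057 units


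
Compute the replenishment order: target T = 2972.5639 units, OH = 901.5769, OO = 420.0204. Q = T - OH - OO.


Inventory position = OH + OO = 901.5769 + 420.0204 = 1321.5973
Q = 2972.5639 - 1321.5973 = 1650.9666

1650.9666 units


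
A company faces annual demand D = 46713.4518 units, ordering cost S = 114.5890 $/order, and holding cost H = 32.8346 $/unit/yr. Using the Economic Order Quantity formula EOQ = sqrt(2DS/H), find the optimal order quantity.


2*D*S = 2 * 46713.4518 * 114.5890 = 10705695.4566
2*D*S/H = 326049.2120
EOQ = sqrt(326049.2120) = 571.0072

571.0072 units


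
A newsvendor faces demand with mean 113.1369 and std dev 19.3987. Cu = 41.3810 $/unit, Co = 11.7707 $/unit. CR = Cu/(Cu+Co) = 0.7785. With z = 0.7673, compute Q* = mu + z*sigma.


CR = Cu/(Cu+Co) = 41.3810/(41.3810+11.7707) = 0.7785
z = 0.7673
Q* = 113.1369 + 0.7673 * 19.3987 = 128.0215

128.0215 units


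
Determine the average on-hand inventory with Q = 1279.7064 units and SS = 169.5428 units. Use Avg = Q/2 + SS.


Q/2 = 639.8532
Avg = 639.8532 + 169.5428 = 809.3960

809.3960 units


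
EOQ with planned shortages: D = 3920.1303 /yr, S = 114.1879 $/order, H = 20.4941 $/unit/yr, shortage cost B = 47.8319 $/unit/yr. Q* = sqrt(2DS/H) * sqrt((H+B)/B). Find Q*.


sqrt(2DS/H) = 209.0070
sqrt((H+B)/B) = 1.1952
Q* = 209.0070 * 1.1952 = 249.8015

249.8015 units


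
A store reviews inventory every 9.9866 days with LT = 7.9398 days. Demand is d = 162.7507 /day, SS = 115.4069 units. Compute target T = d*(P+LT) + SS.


P + LT = 17.9264
d*(P+LT) = 162.7507 * 17.9264 = 2917.5341
T = 2917.5341 + 115.4069 = 3032.9410

3032.9410 units


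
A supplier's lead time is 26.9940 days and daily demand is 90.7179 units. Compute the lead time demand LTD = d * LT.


LTD = 90.7179 * 26.9940 = 2448.8390

2448.8390 units


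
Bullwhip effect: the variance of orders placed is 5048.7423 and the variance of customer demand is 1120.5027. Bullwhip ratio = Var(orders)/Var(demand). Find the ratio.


BW = 5048.7423 / 1120.5027 = 4.5058

4.5058


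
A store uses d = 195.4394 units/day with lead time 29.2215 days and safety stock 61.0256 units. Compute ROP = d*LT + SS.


d*LT = 195.4394 * 29.2215 = 5711.0324
ROP = 5711.0324 + 61.0256 = 5772.0580

5772.0580 units


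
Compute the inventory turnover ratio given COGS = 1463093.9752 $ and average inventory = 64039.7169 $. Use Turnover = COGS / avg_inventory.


Turnover = 1463093.9752 / 64039.7169 = 22.8467

22.8467


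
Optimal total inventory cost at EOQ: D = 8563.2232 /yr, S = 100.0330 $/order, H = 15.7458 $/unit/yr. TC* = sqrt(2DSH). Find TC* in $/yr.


2*D*S*H = 26975859.0693
TC* = sqrt(26975859.0693) = 5193.8289

5193.8289 $/yr


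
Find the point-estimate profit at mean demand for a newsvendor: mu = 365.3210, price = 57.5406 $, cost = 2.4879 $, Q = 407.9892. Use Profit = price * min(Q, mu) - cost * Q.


Sales at mu = min(407.9892, 365.3210) = 365.3210
Revenue = 57.5406 * 365.3210 = 21020.7895
Total cost = 2.4879 * 407.9892 = 1015.0363
Profit = 21020.7895 - 1015.0363 = 20005.7532

20005.7532 $


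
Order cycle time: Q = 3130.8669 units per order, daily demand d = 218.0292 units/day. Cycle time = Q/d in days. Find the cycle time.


Cycle = 3130.8669 / 218.0292 = 14.3599

14.3599 days


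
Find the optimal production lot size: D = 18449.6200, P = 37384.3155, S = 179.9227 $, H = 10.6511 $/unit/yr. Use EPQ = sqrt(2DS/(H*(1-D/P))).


1 - D/P = 1 - 0.4935 = 0.5065
H*(1-D/P) = 5.3947
2DS = 6639010.8887
EPQ = sqrt(1230665.5019) = 1109.3536

1109.3536 units


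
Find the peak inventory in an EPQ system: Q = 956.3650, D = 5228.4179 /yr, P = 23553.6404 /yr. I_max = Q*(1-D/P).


D/P = 0.2220
1 - D/P = 0.7780
I_max = 956.3650 * 0.7780 = 744.0719

744.0719 units


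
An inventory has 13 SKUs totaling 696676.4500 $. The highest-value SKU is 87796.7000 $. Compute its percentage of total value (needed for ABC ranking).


Top item = 87796.7000
Total = 696676.4500
Percentage = 87796.7000 / 696676.4500 * 100 = 12.6022

12.6022%


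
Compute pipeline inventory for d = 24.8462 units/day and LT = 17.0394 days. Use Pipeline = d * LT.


Pipeline = 24.8462 * 17.0394 = 423.3643

423.3643 units


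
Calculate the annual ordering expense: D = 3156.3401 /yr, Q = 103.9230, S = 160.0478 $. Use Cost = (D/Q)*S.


Number of orders = D/Q = 30.3719
Cost = 30.3719 * 160.0478 = 4860.9575

4860.9575 $/yr


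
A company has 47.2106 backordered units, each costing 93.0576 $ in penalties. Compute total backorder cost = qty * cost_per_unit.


Total = 47.2106 * 93.0576 = 4393.3051

4393.3051 $


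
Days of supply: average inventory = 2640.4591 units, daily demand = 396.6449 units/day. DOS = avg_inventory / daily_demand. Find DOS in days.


DOS = 2640.4591 / 396.6449 = 6.6570

6.6570 days


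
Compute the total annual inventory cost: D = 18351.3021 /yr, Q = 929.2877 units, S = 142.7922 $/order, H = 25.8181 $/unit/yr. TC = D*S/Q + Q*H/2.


Ordering cost = D*S/Q = 2819.8187
Holding cost = Q*H/2 = 11996.2214
TC = 2819.8187 + 11996.2214 = 14816.0400

14816.0400 $/yr


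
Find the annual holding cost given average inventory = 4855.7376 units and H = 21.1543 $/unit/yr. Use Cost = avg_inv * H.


Cost = 4855.7376 * 21.1543 = 102719.7299

102719.7299 $/yr


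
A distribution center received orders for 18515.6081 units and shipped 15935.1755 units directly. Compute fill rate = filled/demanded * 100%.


FR = 15935.1755 / 18515.6081 * 100 = 86.0635

86.0635%


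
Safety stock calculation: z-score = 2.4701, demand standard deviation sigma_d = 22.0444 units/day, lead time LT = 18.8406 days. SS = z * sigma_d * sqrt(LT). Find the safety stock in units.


sqrt(LT) = sqrt(18.8406) = 4.3406
SS = 2.4701 * 22.0444 * 4.3406 = 236.3525

236.3525 units


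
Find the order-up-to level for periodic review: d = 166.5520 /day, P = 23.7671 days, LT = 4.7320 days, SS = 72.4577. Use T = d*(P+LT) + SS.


P + LT = 28.4991
d*(P+LT) = 166.5520 * 28.4991 = 4746.5821
T = 4746.5821 + 72.4577 = 4819.0398

4819.0398 units


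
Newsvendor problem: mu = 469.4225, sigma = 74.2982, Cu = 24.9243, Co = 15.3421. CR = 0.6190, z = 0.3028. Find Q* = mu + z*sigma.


CR = Cu/(Cu+Co) = 24.9243/(24.9243+15.3421) = 0.6190
z = 0.3028
Q* = 469.4225 + 0.3028 * 74.2982 = 491.9200

491.9200 units


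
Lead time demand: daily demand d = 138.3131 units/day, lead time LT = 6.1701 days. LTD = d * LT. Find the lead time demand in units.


LTD = 138.3131 * 6.1701 = 853.4057

853.4057 units


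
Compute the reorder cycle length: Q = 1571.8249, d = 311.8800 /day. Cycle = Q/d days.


Cycle = 1571.8249 / 311.8800 = 5.0398

5.0398 days


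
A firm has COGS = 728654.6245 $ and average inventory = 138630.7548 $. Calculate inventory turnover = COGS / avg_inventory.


Turnover = 728654.6245 / 138630.7548 = 5.2561

5.2561


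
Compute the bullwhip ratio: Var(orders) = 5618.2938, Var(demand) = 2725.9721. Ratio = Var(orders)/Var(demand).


BW = 5618.2938 / 2725.9721 = 2.0610

2.0610


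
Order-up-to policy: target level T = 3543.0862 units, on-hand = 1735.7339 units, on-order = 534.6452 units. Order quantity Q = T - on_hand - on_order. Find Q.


Inventory position = OH + OO = 1735.7339 + 534.6452 = 2270.3791
Q = 3543.0862 - 2270.3791 = 1272.7071

1272.7071 units


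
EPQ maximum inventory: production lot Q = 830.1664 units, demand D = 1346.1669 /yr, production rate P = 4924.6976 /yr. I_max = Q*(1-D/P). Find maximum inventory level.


D/P = 0.2734
1 - D/P = 0.7266
I_max = 830.1664 * 0.7266 = 603.2403

603.2403 units


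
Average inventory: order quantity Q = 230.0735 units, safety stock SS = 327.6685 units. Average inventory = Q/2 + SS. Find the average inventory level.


Q/2 = 115.0367
Avg = 115.0367 + 327.6685 = 442.7052

442.7052 units


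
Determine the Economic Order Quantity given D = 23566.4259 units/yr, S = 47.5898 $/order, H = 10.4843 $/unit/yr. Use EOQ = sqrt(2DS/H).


2*D*S = 2 * 23566.4259 * 47.5898 = 2243042.9906
2*D*S/H = 213943.0377
EOQ = sqrt(213943.0377) = 462.5398

462.5398 units


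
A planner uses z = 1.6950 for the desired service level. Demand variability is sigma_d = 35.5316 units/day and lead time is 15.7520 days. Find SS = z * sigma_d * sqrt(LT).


sqrt(LT) = sqrt(15.7520) = 3.9689
SS = 1.6950 * 35.5316 * 3.9689 = 239.0299

239.0299 units


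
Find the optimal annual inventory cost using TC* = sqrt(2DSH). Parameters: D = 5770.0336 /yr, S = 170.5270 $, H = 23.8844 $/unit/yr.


2*D*S*H = 47001944.5106
TC* = sqrt(47001944.5106) = 6855.7964

6855.7964 $/yr


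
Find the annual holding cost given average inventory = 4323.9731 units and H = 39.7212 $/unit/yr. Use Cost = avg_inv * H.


Cost = 4323.9731 * 39.7212 = 171753.4003

171753.4003 $/yr


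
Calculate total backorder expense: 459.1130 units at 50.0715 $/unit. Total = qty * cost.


Total = 459.1130 * 50.0715 = 22988.4766

22988.4766 $


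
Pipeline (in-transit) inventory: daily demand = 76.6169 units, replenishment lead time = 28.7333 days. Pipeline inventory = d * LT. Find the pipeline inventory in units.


Pipeline = 76.6169 * 28.7333 = 2201.4564

2201.4564 units


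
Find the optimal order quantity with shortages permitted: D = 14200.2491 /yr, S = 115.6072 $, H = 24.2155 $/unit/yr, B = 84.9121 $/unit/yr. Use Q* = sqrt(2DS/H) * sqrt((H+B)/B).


sqrt(2DS/H) = 368.2211
sqrt((H+B)/B) = 1.1337
Q* = 368.2211 * 1.1337 = 417.4373

417.4373 units


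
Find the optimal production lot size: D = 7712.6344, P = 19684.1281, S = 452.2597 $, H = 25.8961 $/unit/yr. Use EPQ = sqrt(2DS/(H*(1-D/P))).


1 - D/P = 1 - 0.3918 = 0.6082
H*(1-D/P) = 15.7495
2DS = 6976227.4399
EPQ = sqrt(442949.3910) = 665.5444

665.5444 units


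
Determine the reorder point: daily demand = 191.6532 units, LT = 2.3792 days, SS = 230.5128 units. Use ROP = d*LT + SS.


d*LT = 191.6532 * 2.3792 = 455.9813
ROP = 455.9813 + 230.5128 = 686.4941

686.4941 units


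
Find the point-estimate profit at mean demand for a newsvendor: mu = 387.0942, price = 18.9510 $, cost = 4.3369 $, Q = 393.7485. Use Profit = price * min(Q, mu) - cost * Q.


Sales at mu = min(393.7485, 387.0942) = 387.0942
Revenue = 18.9510 * 387.0942 = 7335.8222
Total cost = 4.3369 * 393.7485 = 1707.6479
Profit = 7335.8222 - 1707.6479 = 5628.1743

5628.1743 $


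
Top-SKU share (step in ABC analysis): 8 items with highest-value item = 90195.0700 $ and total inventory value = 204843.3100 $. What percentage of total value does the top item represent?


Top item = 90195.0700
Total = 204843.3100
Percentage = 90195.0700 / 204843.3100 * 100 = 44.0313

44.0313%


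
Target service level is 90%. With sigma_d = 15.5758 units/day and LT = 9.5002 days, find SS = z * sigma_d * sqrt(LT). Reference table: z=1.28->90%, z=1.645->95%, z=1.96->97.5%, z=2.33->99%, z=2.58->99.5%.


From the table, SL = 90% corresponds to z = 1.28
sqrt(LT) = sqrt(9.5002) = 3.0822
SS = 1.28 * 15.5758 * 3.0822 = 61.4507

61.4507 units


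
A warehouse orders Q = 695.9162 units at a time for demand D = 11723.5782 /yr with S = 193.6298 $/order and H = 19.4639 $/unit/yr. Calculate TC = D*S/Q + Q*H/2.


Ordering cost = D*S/Q = 3261.9360
Holding cost = Q*H/2 = 6772.6217
TC = 3261.9360 + 6772.6217 = 10034.5577

10034.5577 $/yr


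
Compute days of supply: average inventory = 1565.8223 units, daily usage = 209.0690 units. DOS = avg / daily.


DOS = 1565.8223 / 209.0690 = 7.4895

7.4895 days


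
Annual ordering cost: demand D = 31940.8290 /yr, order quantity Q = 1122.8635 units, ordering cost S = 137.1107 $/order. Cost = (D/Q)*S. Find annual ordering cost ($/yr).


Number of orders = D/Q = 28.4459
Cost = 28.4459 * 137.1107 = 3900.2331

3900.2331 $/yr


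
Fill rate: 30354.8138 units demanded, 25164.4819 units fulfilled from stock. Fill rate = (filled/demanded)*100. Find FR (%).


FR = 25164.4819 / 30354.8138 * 100 = 82.9011

82.9011%


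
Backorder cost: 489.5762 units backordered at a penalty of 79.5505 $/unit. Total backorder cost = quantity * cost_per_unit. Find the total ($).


Total = 489.5762 * 79.5505 = 38946.0315

38946.0315 $


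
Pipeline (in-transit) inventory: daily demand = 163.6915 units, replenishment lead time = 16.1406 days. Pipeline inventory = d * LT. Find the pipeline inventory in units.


Pipeline = 163.6915 * 16.1406 = 2642.0790

2642.0790 units


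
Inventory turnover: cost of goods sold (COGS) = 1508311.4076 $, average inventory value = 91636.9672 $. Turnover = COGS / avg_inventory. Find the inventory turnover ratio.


Turnover = 1508311.4076 / 91636.9672 = 16.4596

16.4596


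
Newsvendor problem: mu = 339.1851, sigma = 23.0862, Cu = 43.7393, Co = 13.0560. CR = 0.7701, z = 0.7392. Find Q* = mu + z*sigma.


CR = Cu/(Cu+Co) = 43.7393/(43.7393+13.0560) = 0.7701
z = 0.7392
Q* = 339.1851 + 0.7392 * 23.0862 = 356.2504

356.2504 units


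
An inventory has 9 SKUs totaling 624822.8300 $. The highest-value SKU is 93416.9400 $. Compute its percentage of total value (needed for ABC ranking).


Top item = 93416.9400
Total = 624822.8300
Percentage = 93416.9400 / 624822.8300 * 100 = 14.9509

14.9509%


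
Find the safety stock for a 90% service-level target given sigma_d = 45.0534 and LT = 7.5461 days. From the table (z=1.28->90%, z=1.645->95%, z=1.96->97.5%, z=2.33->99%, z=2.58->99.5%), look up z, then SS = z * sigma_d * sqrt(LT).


From the table, SL = 90% corresponds to z = 1.28
sqrt(LT) = sqrt(7.5461) = 2.7470
SS = 1.28 * 45.0534 * 2.7470 = 158.4159

158.4159 units


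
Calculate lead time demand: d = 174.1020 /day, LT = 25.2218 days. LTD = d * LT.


LTD = 174.1020 * 25.2218 = 4391.1658

4391.1658 units


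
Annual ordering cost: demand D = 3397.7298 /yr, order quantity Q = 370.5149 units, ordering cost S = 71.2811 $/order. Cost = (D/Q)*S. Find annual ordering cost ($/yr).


Number of orders = D/Q = 9.1703
Cost = 9.1703 * 71.2811 = 653.6685

653.6685 $/yr


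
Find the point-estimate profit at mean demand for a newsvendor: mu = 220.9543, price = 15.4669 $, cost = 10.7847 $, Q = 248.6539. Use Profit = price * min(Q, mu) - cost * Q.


Sales at mu = min(248.6539, 220.9543) = 220.9543
Revenue = 15.4669 * 220.9543 = 3417.4781
Total cost = 10.7847 * 248.6539 = 2681.6577
Profit = 3417.4781 - 2681.6577 = 735.8203

735.8203 $


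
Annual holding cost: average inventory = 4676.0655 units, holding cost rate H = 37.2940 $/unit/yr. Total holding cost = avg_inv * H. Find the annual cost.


Cost = 4676.0655 * 37.2940 = 174389.1868

174389.1868 $/yr


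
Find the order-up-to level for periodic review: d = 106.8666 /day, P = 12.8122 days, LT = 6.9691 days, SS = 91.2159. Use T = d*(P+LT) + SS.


P + LT = 19.7813
d*(P+LT) = 106.8666 * 19.7813 = 2113.9603
T = 2113.9603 + 91.2159 = 2205.1762

2205.1762 units


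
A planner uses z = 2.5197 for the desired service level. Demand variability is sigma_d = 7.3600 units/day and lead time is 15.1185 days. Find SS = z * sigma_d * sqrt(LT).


sqrt(LT) = sqrt(15.1185) = 3.8883
SS = 2.5197 * 7.3600 * 3.8883 = 72.1076

72.1076 units


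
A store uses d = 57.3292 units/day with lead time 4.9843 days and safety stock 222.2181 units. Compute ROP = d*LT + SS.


d*LT = 57.3292 * 4.9843 = 285.7459
ROP = 285.7459 + 222.2181 = 507.9640

507.9640 units


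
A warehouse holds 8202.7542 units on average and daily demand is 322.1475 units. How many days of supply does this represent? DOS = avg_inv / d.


DOS = 8202.7542 / 322.1475 = 25.4627

25.4627 days


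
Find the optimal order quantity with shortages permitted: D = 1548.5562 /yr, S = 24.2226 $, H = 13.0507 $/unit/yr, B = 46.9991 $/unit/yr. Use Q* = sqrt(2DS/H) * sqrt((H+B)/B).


sqrt(2DS/H) = 75.8179
sqrt((H+B)/B) = 1.1303
Q* = 75.8179 * 1.1303 = 85.7004

85.7004 units


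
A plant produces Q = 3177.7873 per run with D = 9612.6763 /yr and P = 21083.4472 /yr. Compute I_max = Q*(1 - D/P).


D/P = 0.4559
1 - D/P = 0.5441
I_max = 3177.7873 * 0.5441 = 1728.9236

1728.9236 units


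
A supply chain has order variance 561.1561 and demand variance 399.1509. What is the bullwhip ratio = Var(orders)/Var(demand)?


BW = 561.1561 / 399.1509 = 1.4059

1.4059


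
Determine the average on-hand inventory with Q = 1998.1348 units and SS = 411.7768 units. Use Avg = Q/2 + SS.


Q/2 = 999.0674
Avg = 999.0674 + 411.7768 = 1410.8442

1410.8442 units


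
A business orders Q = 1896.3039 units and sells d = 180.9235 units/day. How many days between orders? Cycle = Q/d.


Cycle = 1896.3039 / 180.9235 = 10.4812

10.4812 days


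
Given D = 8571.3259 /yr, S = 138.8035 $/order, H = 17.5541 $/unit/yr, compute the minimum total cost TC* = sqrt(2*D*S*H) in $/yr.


2*D*S*H = 41769279.9994
TC* = sqrt(41769279.9994) = 6462.9158

6462.9158 $/yr


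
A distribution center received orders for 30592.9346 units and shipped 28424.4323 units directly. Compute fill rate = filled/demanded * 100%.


FR = 28424.4323 / 30592.9346 * 100 = 92.9118

92.9118%


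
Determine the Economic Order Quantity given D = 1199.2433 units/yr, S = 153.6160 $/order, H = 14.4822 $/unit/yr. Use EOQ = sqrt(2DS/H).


2*D*S = 2 * 1199.2433 * 153.6160 = 368445.9175
2*D*S/H = 25441.2947
EOQ = sqrt(25441.2947) = 159.5033

159.5033 units


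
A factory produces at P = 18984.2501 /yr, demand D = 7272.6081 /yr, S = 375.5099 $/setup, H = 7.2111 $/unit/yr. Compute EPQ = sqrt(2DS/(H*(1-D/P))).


1 - D/P = 1 - 0.3831 = 0.6169
H*(1-D/P) = 4.4486
2DS = 5461872.6807
EPQ = sqrt(1227766.3105) = 1108.0462

1108.0462 units


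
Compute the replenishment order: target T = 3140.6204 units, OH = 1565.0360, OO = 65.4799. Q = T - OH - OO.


Inventory position = OH + OO = 1565.0360 + 65.4799 = 1630.5159
Q = 3140.6204 - 1630.5159 = 1510.1045

1510.1045 units


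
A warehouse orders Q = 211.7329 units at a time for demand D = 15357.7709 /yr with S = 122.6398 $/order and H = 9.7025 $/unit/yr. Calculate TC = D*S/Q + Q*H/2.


Ordering cost = D*S/Q = 8895.5186
Holding cost = Q*H/2 = 1027.1692
TC = 8895.5186 + 1027.1692 = 9922.6878

9922.6878 $/yr


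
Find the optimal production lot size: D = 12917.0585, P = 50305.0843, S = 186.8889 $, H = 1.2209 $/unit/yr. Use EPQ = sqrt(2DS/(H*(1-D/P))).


1 - D/P = 1 - 0.2568 = 0.7432
H*(1-D/P) = 0.9074
2DS = 4828109.7086
EPQ = sqrt(5320793.2471) = 2306.6845

2306.6845 units


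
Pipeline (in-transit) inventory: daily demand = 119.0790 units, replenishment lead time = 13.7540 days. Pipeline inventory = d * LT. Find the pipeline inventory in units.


Pipeline = 119.0790 * 13.7540 = 1637.8126

1637.8126 units


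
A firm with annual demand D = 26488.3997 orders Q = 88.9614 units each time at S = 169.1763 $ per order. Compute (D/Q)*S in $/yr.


Number of orders = D/Q = 297.7516
Cost = 297.7516 * 169.1763 = 50372.5150

50372.5150 $/yr


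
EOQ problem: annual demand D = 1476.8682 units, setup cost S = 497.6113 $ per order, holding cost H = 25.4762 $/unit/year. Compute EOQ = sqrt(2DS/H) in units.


2*D*S = 2 * 1476.8682 * 497.6113 = 1469812.6099
2*D*S/H = 57693.5575
EOQ = sqrt(57693.5575) = 240.1948

240.1948 units


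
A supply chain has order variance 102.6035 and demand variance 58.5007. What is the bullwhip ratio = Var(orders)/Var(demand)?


BW = 102.6035 / 58.5007 = 1.7539

1.7539


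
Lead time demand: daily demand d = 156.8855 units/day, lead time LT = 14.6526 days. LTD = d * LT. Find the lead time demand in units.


LTD = 156.8855 * 14.6526 = 2298.7805

2298.7805 units


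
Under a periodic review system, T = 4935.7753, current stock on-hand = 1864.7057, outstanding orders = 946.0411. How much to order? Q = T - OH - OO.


Inventory position = OH + OO = 1864.7057 + 946.0411 = 2810.7468
Q = 4935.7753 - 2810.7468 = 2125.0285

2125.0285 units


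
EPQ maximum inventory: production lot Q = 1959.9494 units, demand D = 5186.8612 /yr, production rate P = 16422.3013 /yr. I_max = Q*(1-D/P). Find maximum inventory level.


D/P = 0.3158
1 - D/P = 0.6842
I_max = 1959.9494 * 0.6842 = 1340.9140

1340.9140 units


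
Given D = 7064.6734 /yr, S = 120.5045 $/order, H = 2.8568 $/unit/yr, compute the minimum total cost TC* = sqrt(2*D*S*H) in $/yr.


2*D*S*H = 4864130.1528
TC* = sqrt(4864130.1528) = 2205.4773

2205.4773 $/yr


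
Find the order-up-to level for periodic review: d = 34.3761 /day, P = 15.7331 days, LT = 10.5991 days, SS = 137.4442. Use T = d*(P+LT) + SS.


P + LT = 26.3322
d*(P+LT) = 34.3761 * 26.3322 = 905.1983
T = 905.1983 + 137.4442 = 1042.6425

1042.6425 units


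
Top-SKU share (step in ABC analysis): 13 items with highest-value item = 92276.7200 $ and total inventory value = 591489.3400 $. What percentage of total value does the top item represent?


Top item = 92276.7200
Total = 591489.3400
Percentage = 92276.7200 / 591489.3400 * 100 = 15.6007

15.6007%


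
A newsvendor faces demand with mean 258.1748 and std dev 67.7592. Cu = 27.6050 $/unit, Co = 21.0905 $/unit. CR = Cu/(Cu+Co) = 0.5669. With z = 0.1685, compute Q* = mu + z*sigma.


CR = Cu/(Cu+Co) = 27.6050/(27.6050+21.0905) = 0.5669
z = 0.1685
Q* = 258.1748 + 0.1685 * 67.7592 = 269.5922

269.5922 units


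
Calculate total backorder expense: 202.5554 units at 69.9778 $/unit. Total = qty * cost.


Total = 202.5554 * 69.9778 = 14174.3813

14174.3813 $


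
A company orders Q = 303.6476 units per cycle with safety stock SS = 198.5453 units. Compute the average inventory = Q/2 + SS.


Q/2 = 151.8238
Avg = 151.8238 + 198.5453 = 350.3691

350.3691 units


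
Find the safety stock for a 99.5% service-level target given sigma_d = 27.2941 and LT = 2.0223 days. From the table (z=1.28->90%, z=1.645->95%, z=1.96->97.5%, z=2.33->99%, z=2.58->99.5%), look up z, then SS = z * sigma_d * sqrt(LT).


From the table, SL = 99.5% corresponds to z = 2.58
sqrt(LT) = sqrt(2.0223) = 1.4221
SS = 2.58 * 27.2941 * 1.4221 = 100.1409

100.1409 units


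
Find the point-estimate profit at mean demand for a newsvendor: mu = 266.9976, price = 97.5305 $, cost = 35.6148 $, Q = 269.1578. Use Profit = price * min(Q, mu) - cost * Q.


Sales at mu = min(269.1578, 266.9976) = 266.9976
Revenue = 97.5305 * 266.9976 = 26040.4094
Total cost = 35.6148 * 269.1578 = 9586.0012
Profit = 26040.4094 - 9586.0012 = 16454.4082

16454.4082 $


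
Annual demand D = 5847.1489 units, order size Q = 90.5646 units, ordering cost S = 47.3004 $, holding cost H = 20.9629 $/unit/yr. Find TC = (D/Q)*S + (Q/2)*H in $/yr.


Ordering cost = D*S/Q = 3053.8696
Holding cost = Q*H/2 = 949.2483
TC = 3053.8696 + 949.2483 = 4003.1180

4003.1180 $/yr


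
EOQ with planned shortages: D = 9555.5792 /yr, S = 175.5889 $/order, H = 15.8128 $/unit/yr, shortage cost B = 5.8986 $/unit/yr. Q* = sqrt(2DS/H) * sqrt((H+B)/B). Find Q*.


sqrt(2DS/H) = 460.6676
sqrt((H+B)/B) = 1.9185
Q* = 460.6676 * 1.9185 = 883.8063

883.8063 units


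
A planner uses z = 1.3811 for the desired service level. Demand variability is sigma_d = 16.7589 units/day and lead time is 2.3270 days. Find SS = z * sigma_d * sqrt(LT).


sqrt(LT) = sqrt(2.3270) = 1.5255
SS = 1.3811 * 16.7589 * 1.5255 = 35.3077

35.3077 units


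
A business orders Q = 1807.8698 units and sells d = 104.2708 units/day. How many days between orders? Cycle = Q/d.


Cycle = 1807.8698 / 104.2708 = 17.3382

17.3382 days


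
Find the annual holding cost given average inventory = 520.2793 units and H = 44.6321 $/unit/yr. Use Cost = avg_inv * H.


Cost = 520.2793 * 44.6321 = 23221.1577

23221.1577 $/yr


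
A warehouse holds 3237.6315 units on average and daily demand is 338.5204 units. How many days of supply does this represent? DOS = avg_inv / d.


DOS = 3237.6315 / 338.5204 = 9.5641

9.5641 days


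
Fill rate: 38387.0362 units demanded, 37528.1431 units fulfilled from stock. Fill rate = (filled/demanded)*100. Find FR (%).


FR = 37528.1431 / 38387.0362 * 100 = 97.7625

97.7625%


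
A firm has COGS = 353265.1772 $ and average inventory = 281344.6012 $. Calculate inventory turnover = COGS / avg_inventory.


Turnover = 353265.1772 / 281344.6012 = 1.2556

1.2556


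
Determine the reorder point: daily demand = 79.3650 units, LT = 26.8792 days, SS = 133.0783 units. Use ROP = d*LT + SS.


d*LT = 79.3650 * 26.8792 = 2133.2677
ROP = 2133.2677 + 133.0783 = 2266.3460

2266.3460 units


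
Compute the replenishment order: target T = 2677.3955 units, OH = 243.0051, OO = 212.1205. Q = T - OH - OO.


Inventory position = OH + OO = 243.0051 + 212.1205 = 455.1256
Q = 2677.3955 - 455.1256 = 2222.2699

2222.2699 units


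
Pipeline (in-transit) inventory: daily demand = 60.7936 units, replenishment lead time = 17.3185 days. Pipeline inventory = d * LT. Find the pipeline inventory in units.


Pipeline = 60.7936 * 17.3185 = 1052.8540

1052.8540 units


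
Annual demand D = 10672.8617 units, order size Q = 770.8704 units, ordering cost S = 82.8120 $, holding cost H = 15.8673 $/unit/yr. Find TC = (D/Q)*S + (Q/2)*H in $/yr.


Ordering cost = D*S/Q = 1146.5494
Holding cost = Q*H/2 = 6115.8159
TC = 1146.5494 + 6115.8159 = 7262.3654

7262.3654 $/yr


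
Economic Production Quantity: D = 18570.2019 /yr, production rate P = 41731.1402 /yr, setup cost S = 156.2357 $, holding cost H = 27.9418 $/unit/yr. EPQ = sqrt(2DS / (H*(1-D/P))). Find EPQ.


1 - D/P = 1 - 0.4450 = 0.5550
H*(1-D/P) = 15.5078
2DS = 5802656.9860
EPQ = sqrt(374176.5964) = 611.6998

611.6998 units


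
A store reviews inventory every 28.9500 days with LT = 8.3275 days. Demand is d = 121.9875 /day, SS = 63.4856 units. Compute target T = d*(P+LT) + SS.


P + LT = 37.2775
d*(P+LT) = 121.9875 * 37.2775 = 4547.3890
T = 4547.3890 + 63.4856 = 4610.8746

4610.8746 units


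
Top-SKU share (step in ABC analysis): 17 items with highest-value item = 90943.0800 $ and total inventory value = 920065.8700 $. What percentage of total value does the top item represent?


Top item = 90943.0800
Total = 920065.8700
Percentage = 90943.0800 / 920065.8700 * 100 = 9.8844

9.8844%


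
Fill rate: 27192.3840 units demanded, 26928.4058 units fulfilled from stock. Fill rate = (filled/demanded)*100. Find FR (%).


FR = 26928.4058 / 27192.3840 * 100 = 99.0292

99.0292%


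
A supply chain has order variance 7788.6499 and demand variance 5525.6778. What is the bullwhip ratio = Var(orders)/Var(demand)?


BW = 7788.6499 / 5525.6778 = 1.4095

1.4095


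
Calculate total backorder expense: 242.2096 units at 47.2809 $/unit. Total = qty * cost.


Total = 242.2096 * 47.2809 = 11451.8879

11451.8879 $


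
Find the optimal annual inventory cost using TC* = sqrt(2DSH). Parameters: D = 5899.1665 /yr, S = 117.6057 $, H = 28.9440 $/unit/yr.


2*D*S*H = 40161282.2598
TC* = sqrt(40161282.2598) = 6337.2930

6337.2930 $/yr


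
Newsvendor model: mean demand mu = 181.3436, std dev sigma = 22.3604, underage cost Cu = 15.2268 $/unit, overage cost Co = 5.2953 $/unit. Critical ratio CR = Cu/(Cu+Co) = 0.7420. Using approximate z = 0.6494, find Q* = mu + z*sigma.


CR = Cu/(Cu+Co) = 15.2268/(15.2268+5.2953) = 0.7420
z = 0.6494
Q* = 181.3436 + 0.6494 * 22.3604 = 195.8644

195.8644 units


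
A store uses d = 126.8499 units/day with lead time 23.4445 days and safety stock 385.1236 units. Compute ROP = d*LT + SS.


d*LT = 126.8499 * 23.4445 = 2973.9325
ROP = 2973.9325 + 385.1236 = 3359.0561

3359.0561 units


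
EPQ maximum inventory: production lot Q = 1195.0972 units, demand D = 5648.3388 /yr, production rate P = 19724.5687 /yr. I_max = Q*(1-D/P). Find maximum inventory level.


D/P = 0.2864
1 - D/P = 0.7136
I_max = 1195.0972 * 0.7136 = 852.8685

852.8685 units


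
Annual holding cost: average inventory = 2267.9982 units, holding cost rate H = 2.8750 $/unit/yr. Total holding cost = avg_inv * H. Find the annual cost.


Cost = 2267.9982 * 2.8750 = 6520.4948

6520.4948 $/yr


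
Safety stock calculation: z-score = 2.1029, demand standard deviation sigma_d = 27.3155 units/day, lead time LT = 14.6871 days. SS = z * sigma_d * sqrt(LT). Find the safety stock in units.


sqrt(LT) = sqrt(14.6871) = 3.8324
SS = 2.1029 * 27.3155 * 3.8324 = 220.1384

220.1384 units


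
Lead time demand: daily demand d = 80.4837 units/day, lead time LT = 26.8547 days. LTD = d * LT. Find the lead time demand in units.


LTD = 80.4837 * 26.8547 = 2161.3656

2161.3656 units


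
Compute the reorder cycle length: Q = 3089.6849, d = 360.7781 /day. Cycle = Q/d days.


Cycle = 3089.6849 / 360.7781 = 8.5639

8.5639 days


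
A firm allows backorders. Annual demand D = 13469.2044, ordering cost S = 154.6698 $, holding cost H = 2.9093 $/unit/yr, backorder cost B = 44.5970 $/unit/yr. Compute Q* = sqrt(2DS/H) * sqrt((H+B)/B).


sqrt(2DS/H) = 1196.7253
sqrt((H+B)/B) = 1.0321
Q* = 1196.7253 * 1.0321 = 1235.1431

1235.1431 units


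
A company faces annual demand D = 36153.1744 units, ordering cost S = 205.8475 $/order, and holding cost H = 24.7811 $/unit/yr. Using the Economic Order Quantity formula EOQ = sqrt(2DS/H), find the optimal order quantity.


2*D*S = 2 * 36153.1744 * 205.8475 = 14884081.1346
2*D*S/H = 600622.2942
EOQ = sqrt(600622.2942) = 774.9983

774.9983 units


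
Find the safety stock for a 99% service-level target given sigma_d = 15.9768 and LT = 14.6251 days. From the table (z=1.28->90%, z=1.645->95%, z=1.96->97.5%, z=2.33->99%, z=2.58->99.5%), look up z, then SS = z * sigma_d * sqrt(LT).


From the table, SL = 99% corresponds to z = 2.33
sqrt(LT) = sqrt(14.6251) = 3.8243
SS = 2.33 * 15.9768 * 3.8243 = 142.3623

142.3623 units


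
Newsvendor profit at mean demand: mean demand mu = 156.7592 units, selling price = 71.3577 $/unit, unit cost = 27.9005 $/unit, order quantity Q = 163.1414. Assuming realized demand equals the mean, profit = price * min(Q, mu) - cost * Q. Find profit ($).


Sales at mu = min(163.1414, 156.7592) = 156.7592
Revenue = 71.3577 * 156.7592 = 11185.9760
Total cost = 27.9005 * 163.1414 = 4551.7266
Profit = 11185.9760 - 4551.7266 = 6634.2493

6634.2493 $


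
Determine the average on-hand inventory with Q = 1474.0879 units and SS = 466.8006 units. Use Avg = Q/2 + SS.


Q/2 = 737.0439
Avg = 737.0439 + 466.8006 = 1203.8446

1203.8446 units


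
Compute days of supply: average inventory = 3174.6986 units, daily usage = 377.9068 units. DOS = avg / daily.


DOS = 3174.6986 / 377.9068 = 8.4007

8.4007 days


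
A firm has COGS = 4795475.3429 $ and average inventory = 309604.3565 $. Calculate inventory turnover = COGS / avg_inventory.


Turnover = 4795475.3429 / 309604.3565 = 15.4890

15.4890


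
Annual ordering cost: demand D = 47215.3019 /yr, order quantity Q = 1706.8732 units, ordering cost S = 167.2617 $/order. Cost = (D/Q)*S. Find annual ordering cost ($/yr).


Number of orders = D/Q = 27.6619
Cost = 27.6619 * 167.2617 = 4626.7711

4626.7711 $/yr


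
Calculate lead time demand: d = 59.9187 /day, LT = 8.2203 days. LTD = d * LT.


LTD = 59.9187 * 8.2203 = 492.5497

492.5497 units


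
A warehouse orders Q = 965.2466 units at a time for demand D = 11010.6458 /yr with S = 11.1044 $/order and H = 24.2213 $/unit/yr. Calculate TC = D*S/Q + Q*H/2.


Ordering cost = D*S/Q = 126.6688
Holding cost = Q*H/2 = 11689.7637
TC = 126.6688 + 11689.7637 = 11816.4325

11816.4325 $/yr


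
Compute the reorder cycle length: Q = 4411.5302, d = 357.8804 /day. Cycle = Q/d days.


Cycle = 4411.5302 / 357.8804 = 12.3268

12.3268 days


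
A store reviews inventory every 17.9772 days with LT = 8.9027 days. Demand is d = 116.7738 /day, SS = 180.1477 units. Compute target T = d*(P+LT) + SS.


P + LT = 26.8799
d*(P+LT) = 116.7738 * 26.8799 = 3138.8681
T = 3138.8681 + 180.1477 = 3319.0158

3319.0158 units


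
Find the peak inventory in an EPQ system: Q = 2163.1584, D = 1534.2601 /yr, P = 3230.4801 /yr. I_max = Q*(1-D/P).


D/P = 0.4749
1 - D/P = 0.5251
I_max = 2163.1584 * 0.5251 = 1135.8041

1135.8041 units


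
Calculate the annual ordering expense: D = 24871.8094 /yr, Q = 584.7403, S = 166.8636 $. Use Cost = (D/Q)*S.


Number of orders = D/Q = 42.5348
Cost = 42.5348 * 166.8636 = 7097.5092

7097.5092 $/yr


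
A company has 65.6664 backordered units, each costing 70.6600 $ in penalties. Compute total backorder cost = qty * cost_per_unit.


Total = 65.6664 * 70.6600 = 4639.9878

4639.9878 $


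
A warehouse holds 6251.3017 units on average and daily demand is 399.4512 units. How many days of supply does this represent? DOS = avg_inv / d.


DOS = 6251.3017 / 399.4512 = 15.6497

15.6497 days


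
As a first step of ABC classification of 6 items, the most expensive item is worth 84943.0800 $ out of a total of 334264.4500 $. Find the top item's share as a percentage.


Top item = 84943.0800
Total = 334264.4500
Percentage = 84943.0800 / 334264.4500 * 100 = 25.4119

25.4119%


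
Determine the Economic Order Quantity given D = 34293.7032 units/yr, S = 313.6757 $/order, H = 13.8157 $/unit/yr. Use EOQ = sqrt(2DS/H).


2*D*S = 2 * 34293.7032 * 313.6757 = 21514202.7137
2*D*S/H = 1557228.5670
EOQ = sqrt(1557228.5670) = 1247.8896

1247.8896 units


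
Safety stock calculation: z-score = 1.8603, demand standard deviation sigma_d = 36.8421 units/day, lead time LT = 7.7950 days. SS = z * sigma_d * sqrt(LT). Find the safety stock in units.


sqrt(LT) = sqrt(7.7950) = 2.7920
SS = 1.8603 * 36.8421 * 2.7920 = 191.3531

191.3531 units


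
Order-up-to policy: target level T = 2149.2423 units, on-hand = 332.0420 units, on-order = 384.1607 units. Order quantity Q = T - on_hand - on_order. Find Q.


Inventory position = OH + OO = 332.0420 + 384.1607 = 716.2027
Q = 2149.2423 - 716.2027 = 1433.0396

1433.0396 units


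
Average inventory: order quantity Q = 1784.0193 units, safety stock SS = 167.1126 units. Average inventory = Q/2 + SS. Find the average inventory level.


Q/2 = 892.0096
Avg = 892.0096 + 167.1126 = 1059.1222

1059.1222 units


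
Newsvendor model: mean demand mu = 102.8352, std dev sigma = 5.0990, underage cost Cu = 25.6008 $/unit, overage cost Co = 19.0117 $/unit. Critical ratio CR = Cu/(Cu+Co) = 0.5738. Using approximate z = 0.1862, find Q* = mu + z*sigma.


CR = Cu/(Cu+Co) = 25.6008/(25.6008+19.0117) = 0.5738
z = 0.1862
Q* = 102.8352 + 0.1862 * 5.0990 = 103.7846

103.7846 units


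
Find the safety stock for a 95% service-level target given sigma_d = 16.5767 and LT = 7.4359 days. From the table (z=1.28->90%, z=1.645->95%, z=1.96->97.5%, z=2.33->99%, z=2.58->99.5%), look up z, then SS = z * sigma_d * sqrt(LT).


From the table, SL = 95% corresponds to z = 1.645
sqrt(LT) = sqrt(7.4359) = 2.7269
SS = 1.645 * 16.5767 * 2.7269 = 74.3585

74.3585 units


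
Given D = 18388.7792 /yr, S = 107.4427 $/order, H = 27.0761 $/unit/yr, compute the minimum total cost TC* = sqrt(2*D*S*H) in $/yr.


2*D*S*H = 106990672.3366
TC* = sqrt(106990672.3366) = 10343.6296

10343.6296 $/yr


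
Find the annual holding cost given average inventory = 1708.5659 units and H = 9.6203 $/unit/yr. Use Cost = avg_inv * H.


Cost = 1708.5659 * 9.6203 = 16436.9165

16436.9165 $/yr


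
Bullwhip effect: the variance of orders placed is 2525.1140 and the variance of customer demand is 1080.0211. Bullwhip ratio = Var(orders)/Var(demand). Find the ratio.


BW = 2525.1140 / 1080.0211 = 2.3380

2.3380


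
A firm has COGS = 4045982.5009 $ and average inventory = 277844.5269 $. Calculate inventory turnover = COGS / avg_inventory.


Turnover = 4045982.5009 / 277844.5269 = 14.5620

14.5620


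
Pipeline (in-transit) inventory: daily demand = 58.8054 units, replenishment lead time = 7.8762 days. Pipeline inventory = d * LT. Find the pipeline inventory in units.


Pipeline = 58.8054 * 7.8762 = 463.1631

463.1631 units


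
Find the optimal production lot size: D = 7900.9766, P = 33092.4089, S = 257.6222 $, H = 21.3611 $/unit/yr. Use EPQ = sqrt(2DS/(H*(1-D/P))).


1 - D/P = 1 - 0.2388 = 0.7612
H*(1-D/P) = 16.2610
2DS = 4070933.9477
EPQ = sqrt(250349.0594) = 500.3489

500.3489 units


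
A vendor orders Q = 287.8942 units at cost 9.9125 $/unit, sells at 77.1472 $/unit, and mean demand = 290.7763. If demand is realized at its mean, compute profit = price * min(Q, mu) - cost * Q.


Sales at mu = min(287.8942, 290.7763) = 287.8942
Revenue = 77.1472 * 287.8942 = 22210.2314
Total cost = 9.9125 * 287.8942 = 2853.7513
Profit = 22210.2314 - 2853.7513 = 19356.4802

19356.4802 $


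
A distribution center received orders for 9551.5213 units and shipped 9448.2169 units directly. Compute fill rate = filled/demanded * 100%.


FR = 9448.2169 / 9551.5213 * 100 = 98.9185

98.9185%


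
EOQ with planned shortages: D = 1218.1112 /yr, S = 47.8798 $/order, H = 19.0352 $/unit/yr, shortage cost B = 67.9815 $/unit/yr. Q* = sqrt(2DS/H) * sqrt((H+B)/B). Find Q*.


sqrt(2DS/H) = 78.2809
sqrt((H+B)/B) = 1.1314
Q* = 78.2809 * 1.1314 = 88.5649

88.5649 units
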